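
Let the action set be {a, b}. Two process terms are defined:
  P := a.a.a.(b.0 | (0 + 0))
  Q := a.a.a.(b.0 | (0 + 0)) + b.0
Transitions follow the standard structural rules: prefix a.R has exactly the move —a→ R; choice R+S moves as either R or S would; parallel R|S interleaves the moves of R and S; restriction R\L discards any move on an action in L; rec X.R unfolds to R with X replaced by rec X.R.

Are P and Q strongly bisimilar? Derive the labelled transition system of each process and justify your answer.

not bisimilar

LTS(P): 5 reachable states
  m0 = a.a.a.(b.0 | (0 + 0)) :: -a-> m1
  m1 = a.a.(b.0 | (0 + 0)) :: -a-> m2
  m2 = a.(b.0 | (0 + 0)) :: -a-> m3
  m3 = b.0 | (0 + 0) :: -b-> m4
  m4 = 0 | (0 + 0) :: ·
LTS(Q): 6 reachable states
  n0 = a.a.a.(b.0 | (0 + 0)) + b.0 :: -a-> n1, -b-> n2
  n1 = a.a.(b.0 | (0 + 0)) :: -a-> n3
  n2 = 0 :: ·
  n3 = a.(b.0 | (0 + 0)) :: -a-> n4
  n4 = b.0 | (0 + 0) :: -b-> n5
  n5 = 0 | (0 + 0) :: ·
Coarsest stable partition (strong bisimilarity classes):
  B0 = {m0}
  B1 = {m1, n1}
  B2 = {m2, n3}
  B3 = {m3, n4}
  B4 = {m4, n2, n5}
  B5 = {n0}
m0 ∈ B0, n0 ∈ B5 → different blocks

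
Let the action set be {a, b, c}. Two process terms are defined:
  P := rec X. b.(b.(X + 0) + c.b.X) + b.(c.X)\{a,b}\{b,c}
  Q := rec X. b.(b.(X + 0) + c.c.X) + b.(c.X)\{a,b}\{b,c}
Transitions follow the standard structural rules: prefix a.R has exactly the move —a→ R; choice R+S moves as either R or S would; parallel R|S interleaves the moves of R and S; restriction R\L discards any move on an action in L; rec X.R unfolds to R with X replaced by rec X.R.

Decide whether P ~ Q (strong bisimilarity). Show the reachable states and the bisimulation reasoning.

P ≁ Q

LTS(P): 5 reachable states
  u0 = rec X. b.(b.(X + 0) + c.b.X) + b.(c.X)\{a,b}\{b,c} has moves ··b··> u1, ··b··> u2
  u1 = (c.(rec X. b.(b.(X + 0) + c.b.X) + b.(c.X)\{a,b}\{b,c}))\{a,b}\{b,c} has moves stopped
  u2 = b.((rec X. b.(b.(X + 0) + c.b.X) + b.(c.X)\{a,b}\{b,c}) + 0) + c.b.(rec X. b.(b.(X + 0) + c.b.X) + b.(c.X)\{a,b}\{b,c}) has moves ··b··> u3, ··c··> u4
  u3 = (rec X. b.(b.(X + 0) + c.b.X) + b.(c.X)\{a,b}\{b,c}) + 0 has moves ··b··> u1, ··b··> u2
  u4 = b.(rec X. b.(b.(X + 0) + c.b.X) + b.(c.X)\{a,b}\{b,c}) has moves ··b··> u0
LTS(Q): 5 reachable states
  v0 = rec X. b.(b.(X + 0) + c.c.X) + b.(c.X)\{a,b}\{b,c} has moves ··b··> v1, ··b··> v2
  v1 = (c.(rec X. b.(b.(X + 0) + c.c.X) + b.(c.X)\{a,b}\{b,c}))\{a,b}\{b,c} has moves stopped
  v2 = b.((rec X. b.(b.(X + 0) + c.c.X) + b.(c.X)\{a,b}\{b,c}) + 0) + c.c.(rec X. b.(b.(X + 0) + c.c.X) + b.(c.X)\{a,b}\{b,c}) has moves ··b··> v3, ··c··> v4
  v3 = (rec X. b.(b.(X + 0) + c.c.X) + b.(c.X)\{a,b}\{b,c}) + 0 has moves ··b··> v1, ··b··> v2
  v4 = c.(rec X. b.(b.(X + 0) + c.c.X) + b.(c.X)\{a,b}\{b,c}) has moves ··c··> v0
Partition-refinement fixed point:
  B0 = {u0, u3}
  B1 = {u1, v1}
  B2 = {u2}
  B3 = {u4}
  B4 = {v0, v3}
  B5 = {v2}
  B6 = {v4}
u0 ∈ B0, v0 ∈ B4 → different blocks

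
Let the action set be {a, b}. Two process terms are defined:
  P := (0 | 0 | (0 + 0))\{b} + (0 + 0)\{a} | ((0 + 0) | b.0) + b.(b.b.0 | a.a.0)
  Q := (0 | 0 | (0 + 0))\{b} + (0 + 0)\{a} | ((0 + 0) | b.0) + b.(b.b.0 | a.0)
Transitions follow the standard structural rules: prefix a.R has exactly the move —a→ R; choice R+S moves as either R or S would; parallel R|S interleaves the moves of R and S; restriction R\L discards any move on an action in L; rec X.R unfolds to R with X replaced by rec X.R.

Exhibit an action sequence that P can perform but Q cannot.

Reachable graph of P (11 states):
  s0 = (0 | 0 | (0 + 0))\{b} + (0 + 0)\{a} | ((0 + 0) | b.0) + b.(b.b.0 | a.a.0) ⊢ —b→ s1, —b→ s2
  s1 = (0 + 0)\{a} | ((0 + 0) | 0) ⊢ stopped
  s2 = b.b.0 | a.a.0 ⊢ —a→ s3, —b→ s4
  s3 = b.b.0 | a.0 ⊢ —a→ s5, —b→ s6
  s4 = b.0 | a.a.0 ⊢ —a→ s6, —b→ s7
  s5 = b.b.0 | 0 ⊢ —b→ s8
  s6 = b.0 | a.0 ⊢ —a→ s8, —b→ s9
  s7 = 0 | a.a.0 ⊢ —a→ s9
  s8 = b.0 | 0 ⊢ —b→ s10
  s9 = 0 | a.0 ⊢ —a→ s10
  s10 = 0 | 0 ⊢ stopped
Reachable graph of Q (8 states):
  t0 = (0 | 0 | (0 + 0))\{b} + (0 + 0)\{a} | ((0 + 0) | b.0) + b.(b.b.0 | a.0) ⊢ —b→ t1, —b→ t2
  t1 = (0 + 0)\{a} | ((0 + 0) | 0) ⊢ stopped
  t2 = b.b.0 | a.0 ⊢ —a→ t3, —b→ t4
  t3 = b.b.0 | 0 ⊢ —b→ t5
  t4 = b.0 | a.0 ⊢ —a→ t5, —b→ t6
  t5 = b.0 | 0 ⊢ —b→ t7
  t6 = 0 | a.0 ⊢ —a→ t7
  t7 = 0 | 0 ⊢ stopped
Run σ = ⟨baa⟩ on P: start {s0}
  after b @ step 1: {s1, s2}
  after a @ step 2: {s3}
  after a @ step 3: {s5}
  P completes σ.
Run σ = ⟨baa⟩ on Q: start {t0}
  after b @ step 1: {t1, t2}
  after a @ step 2: {t3}
  after a @ step 3: no successor for Q

baa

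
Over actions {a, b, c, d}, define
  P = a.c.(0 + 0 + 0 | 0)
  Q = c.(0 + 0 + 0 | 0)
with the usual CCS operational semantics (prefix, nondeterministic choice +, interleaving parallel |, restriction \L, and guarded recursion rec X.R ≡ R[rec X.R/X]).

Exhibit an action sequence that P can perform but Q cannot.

a

LTS(P): 3 reachable states
  u0 = a.c.(0 + 0 + 0 | 0) | --a--▸ u1
  u1 = c.(0 + 0 + 0 | 0) | --c--▸ u2
  u2 = 0 + 0 + 0 | 0 | ∅
LTS(Q): 2 reachable states
  v0 = c.(0 + 0 + 0 | 0) | --c--▸ v1
  v1 = 0 + 0 + 0 | 0 | ∅
Executing a from P (initial set {u0}):
  step 1 (a): {u1}
  — P admits the full trace.
Executing a from Q (initial set {v0}):
  step 1 (a): ∅ (Q stuck)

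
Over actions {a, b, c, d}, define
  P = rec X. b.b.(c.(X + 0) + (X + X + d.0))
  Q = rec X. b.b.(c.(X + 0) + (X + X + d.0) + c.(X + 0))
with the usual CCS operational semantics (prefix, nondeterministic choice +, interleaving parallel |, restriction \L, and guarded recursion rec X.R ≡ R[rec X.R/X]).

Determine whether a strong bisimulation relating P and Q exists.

Reachable graph of P (5 states):
  u0 = rec X. b.b.(c.(X + 0) + (X + X + d.0)) → --b--▸ u1
  u1 = b.(c.((rec X. b.b.(c.(X + 0) + (X + X + d.0))) + 0) + ((rec X. b.b.(c.(X + 0) + (X + X + d.0))) + (rec X. b.b.(c.(X + 0) + (X + X + d.0))) + d.0)) → --b--▸ u2
  u2 = c.((rec X. b.b.(c.(X + 0) + (X + X + d.0))) + 0) + ((rec X. b.b.(c.(X + 0) + (X + X + d.0))) + (rec X. b.b.(c.(X + 0) + (X + X + d.0))) + d.0) → --b--▸ u1, --c--▸ u3, --d--▸ u4
  u3 = (rec X. b.b.(c.(X + 0) + (X + X + d.0))) + 0 → --b--▸ u1
  u4 = 0 → stopped
Reachable graph of Q (5 states):
  v0 = rec X. b.b.(c.(X + 0) + (X + X + d.0) + c.(X + 0)) → --b--▸ v1
  v1 = b.(c.((rec X. b.b.(c.(X + 0) + (X + X + d.0) + c.(X + 0))) + 0) + ((rec X. b.b.(c.(X + 0) + (X + X + d.0) + c.(X + 0))) + (rec X. b.b.(c.(X + 0) + (X + X + d.0) + c.(X + 0))) + d.0) + c.((rec X. b.b.(c.(X + 0) + (X + X + d.0) + c.(X + 0))) + 0)) → --b--▸ v2
  v2 = c.((rec X. b.b.(c.(X + 0) + (X + X + d.0) + c.(X + 0))) + 0) + ((rec X. b.b.(c.(X + 0) + (X + X + d.0) + c.(X + 0))) + (rec X. b.b.(c.(X + 0) + (X + X + d.0) + c.(X + 0))) + d.0) + c.((rec X. b.b.(c.(X + 0) + (X + X + d.0) + c.(X + 0))) + 0) → --b--▸ v1, --c--▸ v3, --d--▸ v4
  v3 = (rec X. b.b.(c.(X + 0) + (X + X + d.0) + c.(X + 0))) + 0 → --b--▸ v1
  v4 = 0 → stopped
Partition-refinement fixed point:
  B0 = {u0, u3, v0, v3}
  B1 = {u1, v1}
  B2 = {u2, v2}
  B3 = {u4, v4}
u0 ∈ B0, v0 ∈ B0 → same block

P ~ Q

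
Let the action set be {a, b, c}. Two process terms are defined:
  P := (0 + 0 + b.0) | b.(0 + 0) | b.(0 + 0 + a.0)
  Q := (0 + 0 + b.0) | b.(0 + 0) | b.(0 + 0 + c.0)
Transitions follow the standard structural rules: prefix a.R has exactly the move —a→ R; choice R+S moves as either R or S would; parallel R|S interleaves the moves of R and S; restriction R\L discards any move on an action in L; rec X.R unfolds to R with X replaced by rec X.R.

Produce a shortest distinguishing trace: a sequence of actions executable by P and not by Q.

LTS(P): 12 reachable states
  s0 = (0 + 0 + b.0) | b.(0 + 0) | b.(0 + 0 + a.0) :: ··b··> s1, ··b··> s2, ··b··> s3
  s1 = (0 + 0 + b.0) | (0 + 0) | b.(0 + 0 + a.0) :: ··b··> s4, ··b··> s5
  s2 = (0 + 0 + b.0) | b.(0 + 0) | (0 + 0 + a.0) :: ··a··> s6, ··b··> s4, ··b··> s7
  s3 = 0 | b.(0 + 0) | b.(0 + 0 + a.0) :: ··b··> s5, ··b··> s7
  s4 = (0 + 0 + b.0) | (0 + 0) | (0 + 0 + a.0) :: ··a··> s8, ··b··> s9
  s5 = 0 | (0 + 0) | b.(0 + 0 + a.0) :: ··b··> s9
  s6 = (0 + 0 + b.0) | b.(0 + 0) | 0 :: ··b··> s10, ··b··> s8
  s7 = 0 | b.(0 + 0) | (0 + 0 + a.0) :: ··a··> s10, ··b··> s9
  s8 = (0 + 0 + b.0) | (0 + 0) | 0 :: ··b··> s11
  s9 = 0 | (0 + 0) | (0 + 0 + a.0) :: ··a··> s11
  s10 = 0 | b.(0 + 0) | 0 :: ··b··> s11
  s11 = 0 | (0 + 0) | 0 :: ∅
LTS(Q): 12 reachable states
  t0 = (0 + 0 + b.0) | b.(0 + 0) | b.(0 + 0 + c.0) :: ··b··> t1, ··b··> t2, ··b··> t3
  t1 = (0 + 0 + b.0) | (0 + 0) | b.(0 + 0 + c.0) :: ··b··> t4, ··b··> t5
  t2 = (0 + 0 + b.0) | b.(0 + 0) | (0 + 0 + c.0) :: ··b··> t4, ··b··> t6, ··c··> t7
  t3 = 0 | b.(0 + 0) | b.(0 + 0 + c.0) :: ··b··> t5, ··b··> t6
  t4 = (0 + 0 + b.0) | (0 + 0) | (0 + 0 + c.0) :: ··b··> t8, ··c··> t9
  t5 = 0 | (0 + 0) | b.(0 + 0 + c.0) :: ··b··> t8
  t6 = 0 | b.(0 + 0) | (0 + 0 + c.0) :: ··b··> t8, ··c··> t10
  t7 = (0 + 0 + b.0) | b.(0 + 0) | 0 :: ··b··> t10, ··b··> t9
  t8 = 0 | (0 + 0) | (0 + 0 + c.0) :: ··c··> t11
  t9 = (0 + 0 + b.0) | (0 + 0) | 0 :: ··b··> t11
  t10 = 0 | b.(0 + 0) | 0 :: ··b··> t11
  t11 = 0 | (0 + 0) | 0 :: ∅
Trace ⟨ba⟩ through P, begin at {s0}:
  [1] b ⇒ {s1, s2, s3}
  [2] a ⇒ {s6}
  P completes σ.
Trace ⟨ba⟩ through Q, begin at {t0}:
  [1] b ⇒ {t1, t2, t3}
  [2] a ⇒ ∅  — Q cannot continue

ba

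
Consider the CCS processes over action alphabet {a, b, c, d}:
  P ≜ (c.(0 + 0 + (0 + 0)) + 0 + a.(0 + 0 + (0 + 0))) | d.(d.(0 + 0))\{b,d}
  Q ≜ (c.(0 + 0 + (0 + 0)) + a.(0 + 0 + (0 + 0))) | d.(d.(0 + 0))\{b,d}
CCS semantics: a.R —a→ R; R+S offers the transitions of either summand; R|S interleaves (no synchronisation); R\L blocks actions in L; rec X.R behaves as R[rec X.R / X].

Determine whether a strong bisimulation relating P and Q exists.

bisimilar

P's transition system — 4 states:
  p0 = (c.(0 + 0 + (0 + 0)) + 0 + a.(0 + 0 + (0 + 0))) | d.(d.(0 + 0))\{b,d} has moves --a--▸ p1, --c--▸ p1, --d--▸ p2
  p1 = (0 + 0 + (0 + 0)) | d.(d.(0 + 0))\{b,d} has moves --d--▸ p3
  p2 = (c.(0 + 0 + (0 + 0)) + 0 + a.(0 + 0 + (0 + 0))) | (d.(0 + 0))\{b,d} has moves --a--▸ p3, --c--▸ p3
  p3 = (0 + 0 + (0 + 0)) | (d.(0 + 0))\{b,d} has moves (no moves)
Q's transition system — 4 states:
  q0 = (c.(0 + 0 + (0 + 0)) + a.(0 + 0 + (0 + 0))) | d.(d.(0 + 0))\{b,d} has moves --a--▸ q1, --c--▸ q1, --d--▸ q2
  q1 = (0 + 0 + (0 + 0)) | d.(d.(0 + 0))\{b,d} has moves --d--▸ q3
  q2 = (c.(0 + 0 + (0 + 0)) + a.(0 + 0 + (0 + 0))) | (d.(0 + 0))\{b,d} has moves --a--▸ q3, --c--▸ q3
  q3 = (0 + 0 + (0 + 0)) | (d.(0 + 0))\{b,d} has moves (no moves)
Coarsest stable partition (strong bisimilarity classes):
  B0 = {p0, q0}
  B1 = {p1, q1}
  B2 = {p3, q3}
  B3 = {p2, q2}
p0 ∈ B0, q0 ∈ B0 → same block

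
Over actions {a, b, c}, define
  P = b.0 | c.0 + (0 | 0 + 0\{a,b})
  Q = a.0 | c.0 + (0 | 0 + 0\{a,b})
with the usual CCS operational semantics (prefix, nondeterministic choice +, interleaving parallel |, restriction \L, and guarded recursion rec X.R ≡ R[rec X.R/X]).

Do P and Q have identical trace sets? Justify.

NO — witness ⟨b⟩

P's transition system — 4 states:
  p0 = b.0 | c.0 + (0 | 0 + 0\{a,b}) has moves -b-> p1, -c-> p2
  p1 = 0 | c.0 has moves -c-> p3
  p2 = b.0 | 0 has moves -b-> p3
  p3 = 0 | 0 has moves stopped
Q's transition system — 4 states:
  q0 = a.0 | c.0 + (0 | 0 + 0\{a,b}) has moves -a-> q1, -c-> q2
  q1 = 0 | c.0 has moves -c-> q3
  q2 = a.0 | 0 has moves -a-> q3
  q3 = 0 | 0 has moves stopped
Executing b from P (initial set {p0}):
  after b @ step 1: {p1}
  P completes σ.
Executing b from Q (initial set {q0}):
  after b @ step 1: ∅  — Q cannot continue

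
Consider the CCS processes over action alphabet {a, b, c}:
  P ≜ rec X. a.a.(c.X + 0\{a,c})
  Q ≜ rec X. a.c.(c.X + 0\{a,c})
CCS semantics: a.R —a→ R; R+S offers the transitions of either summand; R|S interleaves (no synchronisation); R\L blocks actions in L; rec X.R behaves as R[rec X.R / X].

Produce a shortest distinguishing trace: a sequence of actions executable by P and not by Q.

P's transition system — 3 states:
  p0 = rec X. a.a.(c.X + 0\{a,c}) :: —a→ p1
  p1 = a.(c.(rec X. a.a.(c.X + 0\{a,c})) + 0\{a,c}) :: —a→ p2
  p2 = c.(rec X. a.a.(c.X + 0\{a,c})) + 0\{a,c} :: —c→ p0
Q's transition system — 3 states:
  q0 = rec X. a.c.(c.X + 0\{a,c}) :: —a→ q1
  q1 = c.(c.(rec X. a.c.(c.X + 0\{a,c})) + 0\{a,c}) :: —c→ q2
  q2 = c.(rec X. a.c.(c.X + 0\{a,c})) + 0\{a,c} :: —c→ q0
Run σ = ⟨aa⟩ on P: start {p0}
  [1] a ⇒ {p1}
  [2] a ⇒ {p2}
  P completes σ.
Run σ = ⟨aa⟩ on Q: start {q0}
  [1] a ⇒ {q1}
  [2] a ⇒ ∅ (Q stuck)

aa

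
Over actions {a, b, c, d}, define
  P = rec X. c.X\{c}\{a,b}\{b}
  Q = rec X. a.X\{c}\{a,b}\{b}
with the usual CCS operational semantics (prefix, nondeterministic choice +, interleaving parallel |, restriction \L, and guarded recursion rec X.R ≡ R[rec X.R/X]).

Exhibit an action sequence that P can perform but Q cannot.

P's transition system — 2 states:
  m0 = rec X. c.X\{c}\{a,b}\{b} → =c=> m1
  m1 = (rec X. c.X\{c}\{a,b}\{b})\{c}\{a,b}\{b} → ·
Q's transition system — 2 states:
  n0 = rec X. a.X\{c}\{a,b}\{b} → =a=> n1
  n1 = (rec X. a.X\{c}\{a,b}\{b})\{c}\{a,b}\{b} → ·
Executing c from P (initial set {m0}):
  [1] c ⇒ {m1}
  — P admits the full trace.
Executing c from Q (initial set {n0}):
  [1] c ⇒ ∅ (Q stuck)

c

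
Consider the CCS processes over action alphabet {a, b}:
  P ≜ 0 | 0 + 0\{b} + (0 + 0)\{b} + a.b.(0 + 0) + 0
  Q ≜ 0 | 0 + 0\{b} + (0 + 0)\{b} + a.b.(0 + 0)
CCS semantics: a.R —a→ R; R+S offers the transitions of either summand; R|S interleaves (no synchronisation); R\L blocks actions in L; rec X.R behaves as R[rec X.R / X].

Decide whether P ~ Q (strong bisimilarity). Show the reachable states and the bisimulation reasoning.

P's transition system — 3 states:
  s0 = 0 | 0 + 0\{b} + (0 + 0)\{b} + a.b.(0 + 0) + 0 :: --a--▸ s1
  s1 = b.(0 + 0) :: --b--▸ s2
  s2 = 0 + 0 :: stopped
Q's transition system — 3 states:
  t0 = 0 | 0 + 0\{b} + (0 + 0)\{b} + a.b.(0 + 0) :: --a--▸ t1
  t1 = b.(0 + 0) :: --b--▸ t2
  t2 = 0 + 0 :: stopped
Coarsest stable partition (strong bisimilarity classes):
  B0 = {s0, t0}
  B1 = {s1, t1}
  B2 = {s2, t2}
s0 ∈ B0, t0 ∈ B0 → same block

P ~ Q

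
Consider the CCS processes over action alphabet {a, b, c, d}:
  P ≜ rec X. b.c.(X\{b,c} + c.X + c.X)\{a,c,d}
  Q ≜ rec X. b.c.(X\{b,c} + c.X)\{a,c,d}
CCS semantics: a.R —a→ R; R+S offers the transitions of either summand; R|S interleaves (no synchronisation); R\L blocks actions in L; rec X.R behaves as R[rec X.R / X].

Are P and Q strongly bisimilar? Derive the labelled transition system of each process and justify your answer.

P ~ Q

Reachable graph of P (3 states):
  m0 = rec X. b.c.(X\{b,c} + c.X + c.X)\{a,c,d} | --b--▸ m1
  m1 = c.((rec X. b.c.(X\{b,c} + c.X + c.X)\{a,c,d})\{b,c} + c.(rec X. b.c.(X\{b,c} + c.X + c.X)\{a,c,d}) + c.(rec X. b.c.(X\{b,c} + c.X + c.X)\{a,c,d}))\{a,c,d} | --c--▸ m2
  m2 = ((rec X. b.c.(X\{b,c} + c.X + c.X)\{a,c,d})\{b,c} + c.(rec X. b.c.(X\{b,c} + c.X + c.X)\{a,c,d}) + c.(rec X. b.c.(X\{b,c} + c.X + c.X)\{a,c,d}))\{a,c,d} | ∅
Reachable graph of Q (3 states):
  n0 = rec X. b.c.(X\{b,c} + c.X)\{a,c,d} | --b--▸ n1
  n1 = c.((rec X. b.c.(X\{b,c} + c.X)\{a,c,d})\{b,c} + c.(rec X. b.c.(X\{b,c} + c.X)\{a,c,d}))\{a,c,d} | --c--▸ n2
  n2 = ((rec X. b.c.(X\{b,c} + c.X)\{a,c,d})\{b,c} + c.(rec X. b.c.(X\{b,c} + c.X)\{a,c,d}))\{a,c,d} | ∅
Coarsest stable partition (strong bisimilarity classes):
  B0 = {m0, n0}
  B1 = {m1, n1}
  B2 = {m2, n2}
m0 ∈ B0, n0 ∈ B0 → same block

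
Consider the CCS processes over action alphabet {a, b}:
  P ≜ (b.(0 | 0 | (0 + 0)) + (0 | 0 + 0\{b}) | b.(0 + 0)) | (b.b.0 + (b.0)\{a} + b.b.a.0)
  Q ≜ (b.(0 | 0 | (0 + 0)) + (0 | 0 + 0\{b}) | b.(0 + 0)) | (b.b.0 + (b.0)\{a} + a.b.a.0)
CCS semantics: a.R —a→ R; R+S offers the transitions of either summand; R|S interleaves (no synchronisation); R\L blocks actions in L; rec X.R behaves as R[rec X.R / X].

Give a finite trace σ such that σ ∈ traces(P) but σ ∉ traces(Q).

LTS(P): 18 reachable states
  m0 = (b.(0 | 0 | (0 + 0)) + (0 | 0 + 0\{b}) | b.(0 + 0)) | (b.b.0 + (b.0)\{a} + b.b.a.0) has moves --b--▸ m1, --b--▸ m2, --b--▸ m3, --b--▸ m4, --b--▸ m5
  m1 = (0 | 0 + 0\{b}) | (0 + 0) | (b.b.0 + (b.0)\{a} + b.b.a.0) has moves --b--▸ m6, --b--▸ m7, --b--▸ m8
  m2 = (b.(0 | 0 | (0 + 0)) + (0 | 0 + 0\{b}) | b.(0 + 0)) | 0\{a} has moves --b--▸ m6, --b--▸ m9
  m3 = (b.(0 | 0 | (0 + 0)) + (0 | 0 + 0\{b}) | b.(0 + 0)) | b.0 has moves --b--▸ m10, --b--▸ m11, --b--▸ m7
  m4 = (b.(0 | 0 | (0 + 0)) + (0 | 0 + 0\{b}) | b.(0 + 0)) | b.a.0 has moves --b--▸ m12, --b--▸ m13, --b--▸ m8
  m5 = 0 | 0 | (0 + 0) | (b.b.0 + (b.0)\{a} + b.b.a.0) has moves --b--▸ m11, --b--▸ m13, --b--▸ m9
  m6 = (0 | 0 + 0\{b}) | (0 + 0) | 0\{a} has moves stopped
  m7 = (0 | 0 + 0\{b}) | (0 + 0) | b.0 has moves --b--▸ m14
  m8 = (0 | 0 + 0\{b}) | (0 + 0) | b.a.0 has moves --b--▸ m15
  m9 = 0 | 0 | (0 + 0) | 0\{a} has moves stopped
  m10 = (b.(0 | 0 | (0 + 0)) + (0 | 0 + 0\{b}) | b.(0 + 0)) | 0 has moves --b--▸ m14, --b--▸ m16
  m11 = 0 | 0 | (0 + 0) | b.0 has moves --b--▸ m16
  m12 = (b.(0 | 0 | (0 + 0)) + (0 | 0 + 0\{b}) | b.(0 + 0)) | a.0 has moves --a--▸ m10, --b--▸ m15, --b--▸ m17
  m13 = 0 | 0 | (0 + 0) | b.a.0 has moves --b--▸ m17
  m14 = (0 | 0 + 0\{b}) | (0 + 0) | 0 has moves stopped
  m15 = (0 | 0 + 0\{b}) | (0 + 0) | a.0 has moves --a--▸ m14
  m16 = 0 | 0 | (0 + 0) | 0 has moves stopped
  m17 = 0 | 0 | (0 + 0) | a.0 has moves --a--▸ m16
LTS(Q): 18 reachable states
  n0 = (b.(0 | 0 | (0 + 0)) + (0 | 0 + 0\{b}) | b.(0 + 0)) | (b.b.0 + (b.0)\{a} + a.b.a.0) has moves --a--▸ n1, --b--▸ n2, --b--▸ n3, --b--▸ n4, --b--▸ n5
  n1 = (b.(0 | 0 | (0 + 0)) + (0 | 0 + 0\{b}) | b.(0 + 0)) | b.a.0 has moves --b--▸ n6, --b--▸ n7, --b--▸ n8
  n2 = (0 | 0 + 0\{b}) | (0 + 0) | (b.b.0 + (b.0)\{a} + a.b.a.0) has moves --a--▸ n6, --b--▸ n10, --b--▸ n9
  n3 = (b.(0 | 0 | (0 + 0)) + (0 | 0 + 0\{b}) | b.(0 + 0)) | 0\{a} has moves --b--▸ n11, --b--▸ n9
  n4 = (b.(0 | 0 | (0 + 0)) + (0 | 0 + 0\{b}) | b.(0 + 0)) | b.0 has moves --b--▸ n10, --b--▸ n12, --b--▸ n13
  n5 = 0 | 0 | (0 + 0) | (b.b.0 + (b.0)\{a} + a.b.a.0) has moves --a--▸ n8, --b--▸ n11, --b--▸ n13
  n6 = (0 | 0 + 0\{b}) | (0 + 0) | b.a.0 has moves --b--▸ n14
  n7 = (b.(0 | 0 | (0 + 0)) + (0 | 0 + 0\{b}) | b.(0 + 0)) | a.0 has moves --a--▸ n12, --b--▸ n14, --b--▸ n15
  n8 = 0 | 0 | (0 + 0) | b.a.0 has moves --b--▸ n15
  n9 = (0 | 0 + 0\{b}) | (0 + 0) | 0\{a} has moves stopped
  n10 = (0 | 0 + 0\{b}) | (0 + 0) | b.0 has moves --b--▸ n16
  n11 = 0 | 0 | (0 + 0) | 0\{a} has moves stopped
  n12 = (b.(0 | 0 | (0 + 0)) + (0 | 0 + 0\{b}) | b.(0 + 0)) | 0 has moves --b--▸ n16, --b--▸ n17
  n13 = 0 | 0 | (0 + 0) | b.0 has moves --b--▸ n17
  n14 = (0 | 0 + 0\{b}) | (0 + 0) | a.0 has moves --a--▸ n16
  n15 = 0 | 0 | (0 + 0) | a.0 has moves --a--▸ n17
  n16 = (0 | 0 + 0\{b}) | (0 + 0) | 0 has moves stopped
  n17 = 0 | 0 | (0 + 0) | 0 has moves stopped
Trace ⟨bba⟩ through P, begin at {m0}:
  after b @ step 1: {m1, m2, m3, m4, m5}
  after b @ step 2: {m10, m11, m12, m13, m6, m7, m8, m9}
  after a @ step 3: {m10}
  ✓ P
Trace ⟨bba⟩ through Q, begin at {n0}:
  after b @ step 1: {n2, n3, n4, n5}
  after b @ step 2: {n10, n11, n12, n13, n9}
  after a @ step 3: ∅  — Q cannot continue

bba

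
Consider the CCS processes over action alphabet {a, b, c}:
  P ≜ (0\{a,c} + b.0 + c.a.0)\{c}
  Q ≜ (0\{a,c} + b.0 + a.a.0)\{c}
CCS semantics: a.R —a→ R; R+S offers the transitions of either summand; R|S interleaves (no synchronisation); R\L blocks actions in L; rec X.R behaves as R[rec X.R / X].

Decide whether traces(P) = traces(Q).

Reachable graph of P (2 states):
  u0 = (0\{a,c} + b.0 + c.a.0)\{c} has moves -b-> u1
  u1 = 0\{c} has moves ∅
Reachable graph of Q (3 states):
  v0 = (0\{a,c} + b.0 + a.a.0)\{c} has moves -a-> v1, -b-> v2
  v1 = (a.0)\{c} has moves -a-> v2
  v2 = 0\{c} has moves ∅
Run σ = ⟨a⟩ on Q: start {v0}
  step 1 (a): {v1}
  ✓ Q
Run σ = ⟨a⟩ on P: start {u0}
  step 1 (a): no successor for P

traces(P) ≠ traces(Q) — witness ⟨a⟩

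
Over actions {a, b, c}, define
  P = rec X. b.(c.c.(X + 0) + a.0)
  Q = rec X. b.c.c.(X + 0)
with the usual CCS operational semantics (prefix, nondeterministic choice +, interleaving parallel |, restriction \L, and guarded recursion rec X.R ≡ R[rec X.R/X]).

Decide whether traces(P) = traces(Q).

traces(P) ≠ traces(Q) — witness ⟨ba⟩

Reachable graph of P (5 states):
  s0 = rec X. b.(c.c.(X + 0) + a.0) ⊢ -b-> s1
  s1 = c.c.((rec X. b.(c.c.(X + 0) + a.0)) + 0) + a.0 ⊢ -a-> s2, -c-> s3
  s2 = 0 ⊢ stopped
  s3 = c.((rec X. b.(c.c.(X + 0) + a.0)) + 0) ⊢ -c-> s4
  s4 = (rec X. b.(c.c.(X + 0) + a.0)) + 0 ⊢ -b-> s1
Reachable graph of Q (4 states):
  t0 = rec X. b.c.c.(X + 0) ⊢ -b-> t1
  t1 = c.c.((rec X. b.c.c.(X + 0)) + 0) ⊢ -c-> t2
  t2 = c.((rec X. b.c.c.(X + 0)) + 0) ⊢ -c-> t3
  t3 = (rec X. b.c.c.(X + 0)) + 0 ⊢ -b-> t1
Executing ba from P (initial set {s0}):
  after b @ step 1: {s1}
  after a @ step 2: {s2}
  P completes σ.
Executing ba from Q (initial set {t0}):
  after b @ step 1: {t1}
  after a @ step 2: no successor for Q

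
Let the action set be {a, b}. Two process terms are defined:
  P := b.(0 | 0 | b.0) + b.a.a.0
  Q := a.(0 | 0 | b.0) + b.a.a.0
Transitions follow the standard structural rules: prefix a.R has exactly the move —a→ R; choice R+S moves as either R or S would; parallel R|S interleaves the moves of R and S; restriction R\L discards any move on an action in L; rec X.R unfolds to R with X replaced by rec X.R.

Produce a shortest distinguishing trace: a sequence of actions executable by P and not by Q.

LTS(P): 6 reachable states
  s0 = b.(0 | 0 | b.0) + b.a.a.0 ⊢ ··b··> s1, ··b··> s2
  s1 = 0 | 0 | b.0 ⊢ ··b··> s3
  s2 = a.a.0 ⊢ ··a··> s4
  s3 = 0 | 0 | 0 ⊢ deadlocked
  s4 = a.0 ⊢ ··a··> s5
  s5 = 0 ⊢ deadlocked
LTS(Q): 6 reachable states
  t0 = a.(0 | 0 | b.0) + b.a.a.0 ⊢ ··a··> t1, ··b··> t2
  t1 = 0 | 0 | b.0 ⊢ ··b··> t3
  t2 = a.a.0 ⊢ ··a··> t4
  t3 = 0 | 0 | 0 ⊢ deadlocked
  t4 = a.0 ⊢ ··a··> t5
  t5 = 0 ⊢ deadlocked
Run σ = ⟨bb⟩ on P: start {s0}
  after b @ step 1: {s1, s2}
  after b @ step 2: {s3}
  ✓ P
Run σ = ⟨bb⟩ on Q: start {t0}
  after b @ step 1: {t2}
  after b @ step 2: ∅  — Q cannot continue

bb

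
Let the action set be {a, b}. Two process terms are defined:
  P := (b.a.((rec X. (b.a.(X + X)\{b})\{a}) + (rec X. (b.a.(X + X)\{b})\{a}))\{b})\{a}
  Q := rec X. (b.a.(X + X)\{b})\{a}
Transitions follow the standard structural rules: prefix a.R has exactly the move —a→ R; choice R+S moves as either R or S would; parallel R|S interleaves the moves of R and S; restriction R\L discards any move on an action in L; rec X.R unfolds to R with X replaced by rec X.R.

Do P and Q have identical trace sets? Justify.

traces(P) = traces(Q)

LTS(P): 2 reachable states
  m0 = (b.a.((rec X. (b.a.(X + X)\{b})\{a}) + (rec X. (b.a.(X + X)\{b})\{a}))\{b})\{a} has moves --b--▸ m1
  m1 = (a.((rec X. (b.a.(X + X)\{b})\{a}) + (rec X. (b.a.(X + X)\{b})\{a}))\{b})\{a} has moves ∅
LTS(Q): 2 reachable states
  n0 = rec X. (b.a.(X + X)\{b})\{a} has moves --b--▸ n1
  n1 = (a.((rec X. (b.a.(X + X)\{b})\{a}) + (rec X. (b.a.(X + X)\{b})\{a}))\{b})\{a} has moves ∅
Partition-refinement fixed point:
  B0 = {m0, n0}
  B1 = {m1, n1}
m0 ∈ B0, n0 ∈ B0 → same block
Bisimilar ⇒ trace-equivalent.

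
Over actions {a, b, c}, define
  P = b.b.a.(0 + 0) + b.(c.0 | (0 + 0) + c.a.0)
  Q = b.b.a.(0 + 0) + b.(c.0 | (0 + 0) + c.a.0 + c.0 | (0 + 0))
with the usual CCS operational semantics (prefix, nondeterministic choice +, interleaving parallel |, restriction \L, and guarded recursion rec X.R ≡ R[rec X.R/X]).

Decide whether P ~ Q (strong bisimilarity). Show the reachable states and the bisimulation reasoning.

YES

Reachable graph of P (8 states):
  p0 = b.b.a.(0 + 0) + b.(c.0 | (0 + 0) + c.a.0) ⊢ =b=> p1, =b=> p2
  p1 = b.a.(0 + 0) ⊢ =b=> p3
  p2 = c.0 | (0 + 0) + c.a.0 ⊢ =c=> p4, =c=> p5
  p3 = a.(0 + 0) ⊢ =a=> p6
  p4 = 0 | (0 + 0) ⊢ ·
  p5 = a.0 ⊢ =a=> p7
  p6 = 0 + 0 ⊢ ·
  p7 = 0 ⊢ ·
Reachable graph of Q (8 states):
  q0 = b.b.a.(0 + 0) + b.(c.0 | (0 + 0) + c.a.0 + c.0 | (0 + 0)) ⊢ =b=> q1, =b=> q2
  q1 = b.a.(0 + 0) ⊢ =b=> q3
  q2 = c.0 | (0 + 0) + c.a.0 + c.0 | (0 + 0) ⊢ =c=> q4, =c=> q5
  q3 = a.(0 + 0) ⊢ =a=> q6
  q4 = 0 | (0 + 0) ⊢ ·
  q5 = a.0 ⊢ =a=> q7
  q6 = 0 + 0 ⊢ ·
  q7 = 0 ⊢ ·
Partition-refinement fixed point:
  B0 = {p0, q0}
  B1 = {p2, q2}
  B2 = {p4, p6, p7, q4, q6, q7}
  B3 = {p3, p5, q3, q5}
  B4 = {p1, q1}
p0 ∈ B0, q0 ∈ B0 → same block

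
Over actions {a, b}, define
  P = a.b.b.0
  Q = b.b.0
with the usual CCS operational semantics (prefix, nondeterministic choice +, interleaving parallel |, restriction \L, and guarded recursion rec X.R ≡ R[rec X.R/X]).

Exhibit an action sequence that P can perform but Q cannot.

a

Reachable graph of P (4 states):
  s0 = a.b.b.0 | --a--▸ s1
  s1 = b.b.0 | --b--▸ s2
  s2 = b.0 | --b--▸ s3
  s3 = 0 | deadlocked
Reachable graph of Q (3 states):
  t0 = b.b.0 | --b--▸ t1
  t1 = b.0 | --b--▸ t2
  t2 = 0 | deadlocked
Executing a from P (initial set {s0}):
  [1] a ⇒ {s1}
  ✓ P
Executing a from Q (initial set {t0}):
  [1] a ⇒ no successor for Q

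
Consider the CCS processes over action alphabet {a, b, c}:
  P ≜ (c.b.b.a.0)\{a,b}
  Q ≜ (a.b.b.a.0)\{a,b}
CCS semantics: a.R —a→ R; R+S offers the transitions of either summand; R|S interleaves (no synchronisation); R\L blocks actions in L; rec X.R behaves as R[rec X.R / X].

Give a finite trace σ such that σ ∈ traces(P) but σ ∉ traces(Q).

P's transition system — 2 states:
  p0 = (c.b.b.a.0)\{a,b} ⊢ -c-> p1
  p1 = (b.b.a.0)\{a,b} ⊢ ∅
Q's transition system — 1 states:
  q0 = (a.b.b.a.0)\{a,b} ⊢ ∅
Trace ⟨c⟩ through P, begin at {p0}:
  [1] c ⇒ {p1}
  P completes σ.
Trace ⟨c⟩ through Q, begin at {q0}:
  [1] c ⇒ ∅  — Q cannot continue

c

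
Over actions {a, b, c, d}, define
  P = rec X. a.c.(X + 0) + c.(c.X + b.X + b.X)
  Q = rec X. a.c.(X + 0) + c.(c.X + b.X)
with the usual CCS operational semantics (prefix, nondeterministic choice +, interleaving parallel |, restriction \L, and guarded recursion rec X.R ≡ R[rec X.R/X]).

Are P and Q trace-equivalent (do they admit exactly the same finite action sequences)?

traces(P) = traces(Q)

LTS(P): 4 reachable states
  m0 = rec X. a.c.(X + 0) + c.(c.X + b.X + b.X) → -a-> m1, -c-> m2
  m1 = c.((rec X. a.c.(X + 0) + c.(c.X + b.X + b.X)) + 0) → -c-> m3
  m2 = c.(rec X. a.c.(X + 0) + c.(c.X + b.X + b.X)) + b.(rec X. a.c.(X + 0) + c.(c.X + b.X + b.X)) + b.(rec X. a.c.(X + 0) + c.(c.X + b.X + b.X)) → -b-> m0, -c-> m0
  m3 = (rec X. a.c.(X + 0) + c.(c.X + b.X + b.X)) + 0 → -a-> m1, -c-> m2
LTS(Q): 4 reachable states
  n0 = rec X. a.c.(X + 0) + c.(c.X + b.X) → -a-> n1, -c-> n2
  n1 = c.((rec X. a.c.(X + 0) + c.(c.X + b.X)) + 0) → -c-> n3
  n2 = c.(rec X. a.c.(X + 0) + c.(c.X + b.X)) + b.(rec X. a.c.(X + 0) + c.(c.X + b.X)) → -b-> n0, -c-> n0
  n3 = (rec X. a.c.(X + 0) + c.(c.X + b.X)) + 0 → -a-> n1, -c-> n2
Partition-refinement fixed point:
  B0 = {m0, m3, n0, n3}
  B1 = {m2, n2}
  B2 = {m1, n1}
m0 ∈ B0, n0 ∈ B0 → same block
Bisimilar ⇒ trace-equivalent.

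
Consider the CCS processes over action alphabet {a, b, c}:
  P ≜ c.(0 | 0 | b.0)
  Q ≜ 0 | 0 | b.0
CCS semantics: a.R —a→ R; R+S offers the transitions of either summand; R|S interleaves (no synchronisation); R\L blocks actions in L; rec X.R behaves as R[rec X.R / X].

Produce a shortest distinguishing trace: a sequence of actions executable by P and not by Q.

c

P's transition system — 3 states:
  s0 = c.(0 | 0 | b.0) → -c-> s1
  s1 = 0 | 0 | b.0 → -b-> s2
  s2 = 0 | 0 | 0 → (no moves)
Q's transition system — 2 states:
  t0 = 0 | 0 | b.0 → -b-> t1
  t1 = 0 | 0 | 0 → (no moves)
Run σ = ⟨c⟩ on P: start {s0}
  step 1 (c): {s1}
  — P admits the full trace.
Run σ = ⟨c⟩ on Q: start {t0}
  step 1 (c): ∅ (Q stuck)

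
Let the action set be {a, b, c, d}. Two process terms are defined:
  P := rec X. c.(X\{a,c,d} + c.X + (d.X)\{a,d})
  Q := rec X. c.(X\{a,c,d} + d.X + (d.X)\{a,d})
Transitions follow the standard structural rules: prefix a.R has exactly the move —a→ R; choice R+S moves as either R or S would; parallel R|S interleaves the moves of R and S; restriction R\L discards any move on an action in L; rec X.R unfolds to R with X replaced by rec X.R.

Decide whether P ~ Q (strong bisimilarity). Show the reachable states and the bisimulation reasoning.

P's transition system — 2 states:
  s0 = rec X. c.(X\{a,c,d} + c.X + (d.X)\{a,d}) :: --c--▸ s1
  s1 = (rec X. c.(X\{a,c,d} + c.X + (d.X)\{a,d}))\{a,c,d} + c.(rec X. c.(X\{a,c,d} + c.X + (d.X)\{a,d})) + (d.(rec X. c.(X\{a,c,d} + c.X + (d.X)\{a,d})))\{a,d} :: --c--▸ s0
Q's transition system — 2 states:
  t0 = rec X. c.(X\{a,c,d} + d.X + (d.X)\{a,d}) :: --c--▸ t1
  t1 = (rec X. c.(X\{a,c,d} + d.X + (d.X)\{a,d}))\{a,c,d} + d.(rec X. c.(X\{a,c,d} + d.X + (d.X)\{a,d})) + (d.(rec X. c.(X\{a,c,d} + d.X + (d.X)\{a,d})))\{a,d} :: --d--▸ t0
Partition-refinement fixed point:
  B0 = {s0, s1}
  B1 = {t0}
  B2 = {t1}
s0 ∈ B0, t0 ∈ B1 → different blocks

not bisimilar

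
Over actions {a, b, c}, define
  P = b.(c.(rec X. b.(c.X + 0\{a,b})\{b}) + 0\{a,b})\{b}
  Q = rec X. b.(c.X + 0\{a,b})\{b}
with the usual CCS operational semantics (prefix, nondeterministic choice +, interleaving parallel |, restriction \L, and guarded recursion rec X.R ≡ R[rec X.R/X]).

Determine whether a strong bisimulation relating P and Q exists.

YES

Reachable graph of P (3 states):
  u0 = b.(c.(rec X. b.(c.X + 0\{a,b})\{b}) + 0\{a,b})\{b} :: —b→ u1
  u1 = (c.(rec X. b.(c.X + 0\{a,b})\{b}) + 0\{a,b})\{b} :: —c→ u2
  u2 = (rec X. b.(c.X + 0\{a,b})\{b})\{b} :: (no moves)
Reachable graph of Q (3 states):
  v0 = rec X. b.(c.X + 0\{a,b})\{b} :: —b→ v1
  v1 = (c.(rec X. b.(c.X + 0\{a,b})\{b}) + 0\{a,b})\{b} :: —c→ v2
  v2 = (rec X. b.(c.X + 0\{a,b})\{b})\{b} :: (no moves)
Coarsest stable partition (strong bisimilarity classes):
  B0 = {u0, v0}
  B1 = {u1, v1}
  B2 = {u2, v2}
u0 ∈ B0, v0 ∈ B0 → same block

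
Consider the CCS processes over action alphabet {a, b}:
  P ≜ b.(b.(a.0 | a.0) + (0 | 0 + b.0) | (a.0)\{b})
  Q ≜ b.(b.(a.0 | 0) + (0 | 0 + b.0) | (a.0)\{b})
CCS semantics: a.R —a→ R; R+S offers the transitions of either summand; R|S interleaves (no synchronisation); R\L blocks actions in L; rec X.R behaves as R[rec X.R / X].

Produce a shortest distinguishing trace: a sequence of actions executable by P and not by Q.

bbaa

LTS(P): 9 reachable states
  p0 = b.(b.(a.0 | a.0) + (0 | 0 + b.0) | (a.0)\{b}) | --b--▸ p1
  p1 = b.(a.0 | a.0) + (0 | 0 + b.0) | (a.0)\{b} | --a--▸ p2, --b--▸ p3, --b--▸ p4
  p2 = (0 | 0 + b.0) | 0\{b} | --b--▸ p5
  p3 = 0 | (a.0)\{b} | --a--▸ p5
  p4 = a.0 | a.0 | --a--▸ p6, --a--▸ p7
  p5 = 0 | 0\{b} | ·
  p6 = 0 | a.0 | --a--▸ p8
  p7 = a.0 | 0 | --a--▸ p8
  p8 = 0 | 0 | ·
LTS(Q): 7 reachable states
  q0 = b.(b.(a.0 | 0) + (0 | 0 + b.0) | (a.0)\{b}) | --b--▸ q1
  q1 = b.(a.0 | 0) + (0 | 0 + b.0) | (a.0)\{b} | --a--▸ q2, --b--▸ q3, --b--▸ q4
  q2 = (0 | 0 + b.0) | 0\{b} | --b--▸ q5
  q3 = 0 | (a.0)\{b} | --a--▸ q5
  q4 = a.0 | 0 | --a--▸ q6
  q5 = 0 | 0\{b} | ·
  q6 = 0 | 0 | ·
Executing bbaa from P (initial set {p0}):
  after b @ step 1: {p1}
  after b @ step 2: {p3, p4}
  after a @ step 3: {p5, p6, p7}
  after a @ step 4: {p8}
  P completes σ.
Executing bbaa from Q (initial set {q0}):
  after b @ step 1: {q1}
  after b @ step 2: {q3, q4}
  after a @ step 3: {q5, q6}
  after a @ step 4: ∅ (Q stuck)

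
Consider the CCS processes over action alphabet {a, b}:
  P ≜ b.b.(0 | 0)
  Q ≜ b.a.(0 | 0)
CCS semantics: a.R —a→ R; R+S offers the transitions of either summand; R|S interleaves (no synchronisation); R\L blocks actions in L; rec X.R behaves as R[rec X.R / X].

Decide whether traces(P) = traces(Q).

LTS(P): 3 reachable states
  s0 = b.b.(0 | 0) | --b--▸ s1
  s1 = b.(0 | 0) | --b--▸ s2
  s2 = 0 | 0 | ·
LTS(Q): 3 reachable states
  t0 = b.a.(0 | 0) | --b--▸ t1
  t1 = a.(0 | 0) | --a--▸ t2
  t2 = 0 | 0 | ·
Executing bb from P (initial set {s0}):
  [1] b ⇒ {s1}
  [2] b ⇒ {s2}
  — P admits the full trace.
Executing bb from Q (initial set {t0}):
  [1] b ⇒ {t1}
  [2] b ⇒ no successor for Q

trace-distinct — witness ⟨bb⟩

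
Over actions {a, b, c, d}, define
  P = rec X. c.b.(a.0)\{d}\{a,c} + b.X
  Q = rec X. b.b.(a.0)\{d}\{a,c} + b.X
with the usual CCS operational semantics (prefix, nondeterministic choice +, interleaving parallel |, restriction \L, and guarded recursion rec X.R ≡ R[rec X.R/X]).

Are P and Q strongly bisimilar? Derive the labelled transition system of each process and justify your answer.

Reachable graph of P (3 states):
  p0 = rec X. c.b.(a.0)\{d}\{a,c} + b.X has moves =b=> p0, =c=> p1
  p1 = b.(a.0)\{d}\{a,c} has moves =b=> p2
  p2 = (a.0)\{d}\{a,c} has moves ∅
Reachable graph of Q (3 states):
  q0 = rec X. b.b.(a.0)\{d}\{a,c} + b.X has moves =b=> q0, =b=> q1
  q1 = b.(a.0)\{d}\{a,c} has moves =b=> q2
  q2 = (a.0)\{d}\{a,c} has moves ∅
Coarsest stable partition (strong bisimilarity classes):
  B0 = {p0}
  B1 = {p1, q1}
  B2 = {p2, q2}
  B3 = {q0}
p0 ∈ B0, q0 ∈ B3 → different blocks

P ≁ Q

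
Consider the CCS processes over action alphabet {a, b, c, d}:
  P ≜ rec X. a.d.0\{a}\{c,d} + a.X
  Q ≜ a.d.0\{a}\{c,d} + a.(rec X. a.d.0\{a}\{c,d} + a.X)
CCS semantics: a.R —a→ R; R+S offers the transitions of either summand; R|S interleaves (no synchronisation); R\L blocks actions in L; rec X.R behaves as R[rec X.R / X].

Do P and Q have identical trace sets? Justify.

Reachable graph of P (3 states):
  s0 = rec X. a.d.0\{a}\{c,d} + a.X | --a--▸ s0, --a--▸ s1
  s1 = d.0\{a}\{c,d} | --d--▸ s2
  s2 = 0\{a}\{c,d} | ·
Reachable graph of Q (4 states):
  t0 = a.d.0\{a}\{c,d} + a.(rec X. a.d.0\{a}\{c,d} + a.X) | --a--▸ t1, --a--▸ t2
  t1 = d.0\{a}\{c,d} | --d--▸ t3
  t2 = rec X. a.d.0\{a}\{c,d} + a.X | --a--▸ t1, --a--▸ t2
  t3 = 0\{a}\{c,d} | ·
Bisimilarity quotient blocks:
  B0 = {s0, t0, t2}
  B1 = {s1, t1}
  B2 = {s2, t3}
s0 ∈ B0, t0 ∈ B0 → same block
Bisimilar ⇒ trace-equivalent.

YES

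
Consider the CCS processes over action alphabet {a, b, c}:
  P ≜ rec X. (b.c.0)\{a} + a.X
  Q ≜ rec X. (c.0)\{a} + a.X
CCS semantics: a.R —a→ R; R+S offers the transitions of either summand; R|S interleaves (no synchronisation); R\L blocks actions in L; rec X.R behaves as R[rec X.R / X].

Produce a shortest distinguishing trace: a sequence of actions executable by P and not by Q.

Reachable graph of P (3 states):
  s0 = rec X. (b.c.0)\{a} + a.X | --a--▸ s0, --b--▸ s1
  s1 = (c.0)\{a} | --c--▸ s2
  s2 = 0\{a} | ∅
Reachable graph of Q (2 states):
  t0 = rec X. (c.0)\{a} + a.X | --a--▸ t0, --c--▸ t1
  t1 = 0\{a} | ∅
Executing b from P (initial set {s0}):
  after b @ step 1: {s1}
  — P admits the full trace.
Executing b from Q (initial set {t0}):
  after b @ step 1: no successor for Q

b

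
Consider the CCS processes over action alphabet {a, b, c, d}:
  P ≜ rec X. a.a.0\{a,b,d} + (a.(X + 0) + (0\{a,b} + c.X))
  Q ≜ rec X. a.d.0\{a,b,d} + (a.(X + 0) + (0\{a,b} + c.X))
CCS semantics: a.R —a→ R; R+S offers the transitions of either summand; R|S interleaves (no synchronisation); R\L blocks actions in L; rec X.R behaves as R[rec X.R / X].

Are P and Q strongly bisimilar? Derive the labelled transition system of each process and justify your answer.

Reachable graph of P (4 states):
  u0 = rec X. a.a.0\{a,b,d} + (a.(X + 0) + (0\{a,b} + c.X)) → —a→ u1, —a→ u2, —c→ u0
  u1 = (rec X. a.a.0\{a,b,d} + (a.(X + 0) + (0\{a,b} + c.X))) + 0 → —a→ u1, —a→ u2, —c→ u0
  u2 = a.0\{a,b,d} → —a→ u3
  u3 = 0\{a,b,d} → deadlocked
Reachable graph of Q (4 states):
  v0 = rec X. a.d.0\{a,b,d} + (a.(X + 0) + (0\{a,b} + c.X)) → —a→ v1, —a→ v2, —c→ v0
  v1 = (rec X. a.d.0\{a,b,d} + (a.(X + 0) + (0\{a,b} + c.X))) + 0 → —a→ v1, —a→ v2, —c→ v0
  v2 = d.0\{a,b,d} → —d→ v3
  v3 = 0\{a,b,d} → deadlocked
Coarsest stable partition (strong bisimilarity classes):
  B0 = {u0, u1}
  B1 = {u2}
  B2 = {u3, v3}
  B3 = {v0, v1}
  B4 = {v2}
u0 ∈ B0, v0 ∈ B3 → different blocks

not bisimilar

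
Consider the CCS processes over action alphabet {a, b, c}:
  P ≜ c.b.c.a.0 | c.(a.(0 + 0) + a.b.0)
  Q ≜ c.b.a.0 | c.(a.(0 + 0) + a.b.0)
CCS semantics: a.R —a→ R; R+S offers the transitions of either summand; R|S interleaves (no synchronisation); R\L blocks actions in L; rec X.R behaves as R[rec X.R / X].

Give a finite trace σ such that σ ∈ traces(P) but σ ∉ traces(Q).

LTS(P): 25 reachable states
  u0 = c.b.c.a.0 | c.(a.(0 + 0) + a.b.0) → --c--▸ u1, --c--▸ u2
  u1 = b.c.a.0 | c.(a.(0 + 0) + a.b.0) → --b--▸ u3, --c--▸ u4
  u2 = c.b.c.a.0 | (a.(0 + 0) + a.b.0) → --a--▸ u5, --a--▸ u6, --c--▸ u4
  u3 = c.a.0 | c.(a.(0 + 0) + a.b.0) → --c--▸ u7, --c--▸ u8
  u4 = b.c.a.0 | (a.(0 + 0) + a.b.0) → --a--▸ u10, --a--▸ u9, --b--▸ u8
  u5 = c.b.c.a.0 | (0 + 0) → --c--▸ u9
  u6 = c.b.c.a.0 | b.0 → --b--▸ u11, --c--▸ u10
  u7 = a.0 | c.(a.(0 + 0) + a.b.0) → --a--▸ u12, --c--▸ u13
  u8 = c.a.0 | (a.(0 + 0) + a.b.0) → --a--▸ u14, --a--▸ u15, --c--▸ u13
  u9 = b.c.a.0 | (0 + 0) → --b--▸ u14
  u10 = b.c.a.0 | b.0 → --b--▸ u15, --b--▸ u16
  u11 = c.b.c.a.0 | 0 → --c--▸ u16
  u12 = 0 | c.(a.(0 + 0) + a.b.0) → --c--▸ u17
  u13 = a.0 | (a.(0 + 0) + a.b.0) → --a--▸ u17, --a--▸ u18, --a--▸ u19
  u14 = c.a.0 | (0 + 0) → --c--▸ u18
  u15 = c.a.0 | b.0 → --b--▸ u20, --c--▸ u19
  u16 = b.c.a.0 | 0 → --b--▸ u20
  u17 = 0 | (a.(0 + 0) + a.b.0) → --a--▸ u21, --a--▸ u22
  u18 = a.0 | (0 + 0) → --a--▸ u21
  u19 = a.0 | b.0 → --a--▸ u22, --b--▸ u23
  u20 = c.a.0 | 0 → --c--▸ u23
  u21 = 0 | (0 + 0) → ·
  u22 = 0 | b.0 → --b--▸ u24
  u23 = a.0 | 0 → --a--▸ u24
  u24 = 0 | 0 → ·
LTS(Q): 20 reachable states
  v0 = c.b.a.0 | c.(a.(0 + 0) + a.b.0) → --c--▸ v1, --c--▸ v2
  v1 = b.a.0 | c.(a.(0 + 0) + a.b.0) → --b--▸ v3, --c--▸ v4
  v2 = c.b.a.0 | (a.(0 + 0) + a.b.0) → --a--▸ v5, --a--▸ v6, --c--▸ v4
  v3 = a.0 | c.(a.(0 + 0) + a.b.0) → --a--▸ v7, --c--▸ v8
  v4 = b.a.0 | (a.(0 + 0) + a.b.0) → --a--▸ v10, --a--▸ v9, --b--▸ v8
  v5 = c.b.a.0 | (0 + 0) → --c--▸ v9
  v6 = c.b.a.0 | b.0 → --b--▸ v11, --c--▸ v10
  v7 = 0 | c.(a.(0 + 0) + a.b.0) → --c--▸ v12
  v8 = a.0 | (a.(0 + 0) + a.b.0) → --a--▸ v12, --a--▸ v13, --a--▸ v14
  v9 = b.a.0 | (0 + 0) → --b--▸ v13
  v10 = b.a.0 | b.0 → --b--▸ v14, --b--▸ v15
  v11 = c.b.a.0 | 0 → --c--▸ v15
  v12 = 0 | (a.(0 + 0) + a.b.0) → --a--▸ v16, --a--▸ v17
  v13 = a.0 | (0 + 0) → --a--▸ v16
  v14 = a.0 | b.0 → --a--▸ v17, --b--▸ v18
  v15 = b.a.0 | 0 → --b--▸ v18
  v16 = 0 | (0 + 0) → ·
  v17 = 0 | b.0 → --b--▸ v19
  v18 = a.0 | 0 → --a--▸ v19
  v19 = 0 | 0 → ·
Run σ = ⟨ccbc⟩ on P: start {u0}
  [1] c ⇒ {u1, u2}
  [2] c ⇒ {u4}
  [3] b ⇒ {u8}
  [4] c ⇒ {u13}
  — P admits the full trace.
Run σ = ⟨ccbc⟩ on Q: start {v0}
  [1] c ⇒ {v1, v2}
  [2] c ⇒ {v4}
  [3] b ⇒ {v8}
  [4] c ⇒ ∅ (Q stuck)

ccbc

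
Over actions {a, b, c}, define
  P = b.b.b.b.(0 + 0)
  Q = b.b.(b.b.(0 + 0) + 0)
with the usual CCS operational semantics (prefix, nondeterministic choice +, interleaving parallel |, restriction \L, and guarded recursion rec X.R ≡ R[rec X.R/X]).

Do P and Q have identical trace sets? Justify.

Reachable graph of P (5 states):
  s0 = b.b.b.b.(0 + 0) has moves --b--▸ s1
  s1 = b.b.b.(0 + 0) has moves --b--▸ s2
  s2 = b.b.(0 + 0) has moves --b--▸ s3
  s3 = b.(0 + 0) has moves --b--▸ s4
  s4 = 0 + 0 has moves deadlocked
Reachable graph of Q (5 states):
  t0 = b.b.(b.b.(0 + 0) + 0) has moves --b--▸ t1
  t1 = b.(b.b.(0 + 0) + 0) has moves --b--▸ t2
  t2 = b.b.(0 + 0) + 0 has moves --b--▸ t3
  t3 = b.(0 + 0) has moves --b--▸ t4
  t4 = 0 + 0 has moves deadlocked
Coarsest stable partition (strong bisimilarity classes):
  B0 = {s0, t0}
  B1 = {s1, t1}
  B2 = {s2, t2}
  B3 = {s3, t3}
  B4 = {s4, t4}
s0 ∈ B0, t0 ∈ B0 → same block
Bisimilar ⇒ trace-equivalent.

trace-equivalent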